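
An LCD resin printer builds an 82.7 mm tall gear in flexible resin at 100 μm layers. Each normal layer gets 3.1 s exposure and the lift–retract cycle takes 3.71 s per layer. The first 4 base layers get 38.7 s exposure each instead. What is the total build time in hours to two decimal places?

1.60 hours

Layers = ⌈82.7/0.1⌉ = 827.
Bottom layers = 4 × (38.7 + 3.71), so 169.64 s.
Normal layers: 823 × (3.1 + 3.71) → 5604.63 s.
Total = 169.64 + 5604.63 = 5774.27 s = 1.60 hours.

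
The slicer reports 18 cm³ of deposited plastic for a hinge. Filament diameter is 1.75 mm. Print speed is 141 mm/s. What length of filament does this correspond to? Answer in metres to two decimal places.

7.48 m

Cross-section of 1.75 mm filament: π·(1.75/2)² = 2.4053 mm².
L = 18000 mm³ / 2.4053 mm² = 7483.47 mm, i.e. 7.48 m.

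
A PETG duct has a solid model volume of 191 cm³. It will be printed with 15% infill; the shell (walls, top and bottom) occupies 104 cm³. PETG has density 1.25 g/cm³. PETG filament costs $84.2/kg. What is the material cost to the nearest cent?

Infill region: 191 − 104 → 87 cm³.
Infill volume: 0.15 × 87 → 13.05 cm³.
Deposited volume = 104 + 13.05, so 117.05 cm³.
Mass = 117.05 × 1.25 = 146.3125 g.
At $84.2/kg: 146.3125/1000 × 84.2 = $12.32.

$12.32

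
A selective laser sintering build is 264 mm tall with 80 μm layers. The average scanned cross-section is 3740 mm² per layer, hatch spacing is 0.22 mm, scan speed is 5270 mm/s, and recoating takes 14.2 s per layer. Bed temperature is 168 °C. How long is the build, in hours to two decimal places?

15.97 hours

Number of layers: 264 / 0.08 → 3300 (rounded up).
Scan path per layer = 3740 / 0.22, so 17000 mm.
Laser time per layer: 17000 / 5270 → 3.2258 s.
Per-layer time = 3.2258 + 14.2, so 17.4258 s.
Build time = 3300 × 17.4258 = 57505.14 s = 15.97 hours.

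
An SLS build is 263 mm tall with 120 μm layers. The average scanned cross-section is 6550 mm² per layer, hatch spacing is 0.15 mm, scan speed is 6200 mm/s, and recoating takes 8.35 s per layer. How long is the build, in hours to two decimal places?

9.37 hours

Layers = ⌈263/0.12⌉ = 2192.
Hatch length per layer = 6550 / 0.15, so 43666.7 mm.
Scan time per layer = 43666.7 / 6200, so 7.043 s.
Time per layer = 7.043 + 8.35 = 15.393 s.
Build time = 2192 × 15.393 = 33741.456 s = 9.37 hours.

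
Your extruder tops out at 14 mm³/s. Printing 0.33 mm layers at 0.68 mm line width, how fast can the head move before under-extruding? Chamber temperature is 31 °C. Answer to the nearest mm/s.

62 mm/s

Bead cross-section = 0.33 × 0.68, so 0.2244 mm².
Max speed = 14 / 0.2244 = 62.39 ≈ 62 mm/s.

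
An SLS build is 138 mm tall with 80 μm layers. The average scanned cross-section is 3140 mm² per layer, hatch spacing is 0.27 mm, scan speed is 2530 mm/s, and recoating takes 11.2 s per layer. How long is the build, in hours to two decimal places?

Layers = ⌈138/0.08⌉ = 1725.
Scan path per layer = 3140 / 0.27, so 11629.6 mm.
Scan time per layer = 11629.6 / 2530 = 4.5967 s.
Per-layer time = 4.5967 + 11.2 = 15.7967 s.
Build time = 1725 × 15.7967 = 27249.3075 s = 7.57 hours.

7.57 hours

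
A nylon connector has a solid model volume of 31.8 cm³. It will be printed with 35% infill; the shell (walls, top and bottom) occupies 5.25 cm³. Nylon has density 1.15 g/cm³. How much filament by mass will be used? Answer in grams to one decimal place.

16.7 g

Volume inside the shell: 31.8 − 5.25 → 26.55 cm³.
Infill volume = 0.35 × 26.55 = 9.2925 cm³.
Total extruded = 5.25 + 9.2925, so 14.5425 cm³.
Mass = 14.5425 × 1.15, so 16.723875 g.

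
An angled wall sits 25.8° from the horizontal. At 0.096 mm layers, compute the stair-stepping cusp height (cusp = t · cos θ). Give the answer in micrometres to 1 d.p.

86.4 μm

h_c = t·cos θ = 0.096 × 0.9003 = 0.086429 mm (86.4 μm).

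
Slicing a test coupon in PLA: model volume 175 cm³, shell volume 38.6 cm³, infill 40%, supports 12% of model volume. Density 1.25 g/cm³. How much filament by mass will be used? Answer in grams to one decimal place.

142.7 g

Interior volume: 175 − 38.6 → 136.4 cm³.
Deposited infill = 0.40 × 136.4 = 54.56 cm³.
Support = 0.12 × 175 = 21 cm³.
Total printed volume = 38.6 + 54.56 + 21 = 114.16 cm³.
Mass = 114.16 × 1.25, so 142.7 g.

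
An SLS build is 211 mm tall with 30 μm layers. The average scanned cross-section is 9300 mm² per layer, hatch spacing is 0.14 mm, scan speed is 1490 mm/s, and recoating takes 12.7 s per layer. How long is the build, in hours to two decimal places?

111.92 hours

Number of layers: 211 / 0.03 → 7034 (rounded up).
Per-layer scan distance: 9300 / 0.14 → 66428.6 mm.
Per-layer scan time: 66428.6 / 1490 → 44.583 s.
Layer cycle = 44.583 + 12.7 = 57.283 s.
Build time = 7034 × 57.283 = 402928.622 s = 111.92 hours.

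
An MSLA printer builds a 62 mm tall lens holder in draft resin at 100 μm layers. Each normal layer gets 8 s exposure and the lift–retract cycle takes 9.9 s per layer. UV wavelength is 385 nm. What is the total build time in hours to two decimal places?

Layers = ⌈62/0.1⌉ = 620.
Cycle time: 8 + 9.9 → 17.9 s.
Build time: 620 × 17.9 s = 11098 s, i.e. 3.08 hours.

3.08 hours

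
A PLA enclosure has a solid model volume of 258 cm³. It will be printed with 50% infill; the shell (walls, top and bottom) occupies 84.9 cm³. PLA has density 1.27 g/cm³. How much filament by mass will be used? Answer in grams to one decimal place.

Infill region = 258 − 84.9, so 173.1 cm³.
Infill volume = 0.50 × 173.1 = 86.55 cm³.
Total extruded: 84.9 + 86.55 → 171.45 cm³.
Mass: 171.45 × 1.27 → 217.7415 g.

217.7 g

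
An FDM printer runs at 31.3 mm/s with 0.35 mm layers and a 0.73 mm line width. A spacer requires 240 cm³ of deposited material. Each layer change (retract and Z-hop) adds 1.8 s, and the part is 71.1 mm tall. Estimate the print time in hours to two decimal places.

Line area = 0.35 × 0.73 = 0.2555 mm².
Path length: 240000 mm³ / 0.2555 mm² → 939334.6 mm.
Print-move time = 939334.6 / 31.3 = 30010.7 s.
Number of layers: 71.1 / 0.35 → 204 (rounded up).
Layer-change overhead = 204 × 1.8, so 367.2 s.
Altogether 30010.7 + 367.2 = 30377.9 s, i.e. 8.44 hours.

8.44 hours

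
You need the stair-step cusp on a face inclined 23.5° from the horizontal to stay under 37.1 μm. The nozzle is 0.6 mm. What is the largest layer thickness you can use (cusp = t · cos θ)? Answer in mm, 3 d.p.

t = h_c / cos θ = 0.0371 / 0.9171 = 0.040 mm.

0.040 mm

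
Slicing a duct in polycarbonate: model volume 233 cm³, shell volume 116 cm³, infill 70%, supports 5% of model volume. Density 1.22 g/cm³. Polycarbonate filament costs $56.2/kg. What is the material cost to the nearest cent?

$14.37

Volume inside the shell = 233 − 116, so 117 cm³.
Infill deposited: 0.70 × 117 → 81.9 cm³.
Support = 0.05 × 233 = 11.65 cm³.
Total printed volume = 116 + 81.9 + 11.65, so 209.55 cm³.
Mass = 209.55 × 1.22, so 255.651 g.
At $56.2/kg: 255.651/1000 × 56.2 = $14.37.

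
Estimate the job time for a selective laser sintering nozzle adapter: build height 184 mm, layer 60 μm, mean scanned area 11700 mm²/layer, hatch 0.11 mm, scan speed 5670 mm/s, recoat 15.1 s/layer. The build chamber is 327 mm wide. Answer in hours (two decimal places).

Number of layers: 184 / 0.06 → 3067 (rounded up).
Scan path per layer: 11700 / 0.11 → 106363.6 mm.
Laser time per layer = 106363.6 / 5670, so 18.759 s.
Layer cycle = 18.759 + 15.1, so 33.859 s.
Build time = 3067 × 33.859 = 103845.553 s = 28.85 hours.

28.85 hours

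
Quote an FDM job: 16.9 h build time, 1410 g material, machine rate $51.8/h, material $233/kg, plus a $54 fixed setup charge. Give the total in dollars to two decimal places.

Machine cost: 51.8 × 16.9 → $875.42.
Material charge: 233 × 1410/1000 → $328.53.
Adding setup: 875.42 + 328.53 + 54 → $1257.95.

$1257.95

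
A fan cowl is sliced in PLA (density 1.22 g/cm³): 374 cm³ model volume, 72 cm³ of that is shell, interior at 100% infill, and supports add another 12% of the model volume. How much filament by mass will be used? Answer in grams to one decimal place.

Volume inside the shell: 374 − 72 → 302 cm³.
Infill deposited = 1.00 × 302 = 302 cm³.
Support: 0.12 × 374 → 44.88 cm³.
Total printed volume: 72 + 302 + 44.88 → 418.88 cm³.
Mass: 418.88 × 1.22 → 511.0336 g.

511.0 g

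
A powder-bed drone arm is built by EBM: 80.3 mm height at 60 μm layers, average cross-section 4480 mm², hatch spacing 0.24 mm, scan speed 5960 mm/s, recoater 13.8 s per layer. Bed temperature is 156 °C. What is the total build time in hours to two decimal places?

Layer count = ceil(80.3 / 0.06) = 1339.
Per-layer scan distance = 4480 / 0.24, so 18666.7 mm.
Beam time per layer: 18666.7 / 5960 → 3.132 s.
Per-layer time = 3.132 + 13.8 = 16.932 s.
Build time = 1339 × 16.932 = 22671.948 s = 6.30 hours.

6.30 hours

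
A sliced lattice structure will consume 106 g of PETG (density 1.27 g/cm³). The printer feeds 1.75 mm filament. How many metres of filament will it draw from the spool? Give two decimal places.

Volume = 106 g / 1.27 g·cm⁻³ = 83.4646 cm³ = 83464.6 mm³.
Filament cross-section = π × (1.75/2)² = 2.4053 mm².
Length = 83464.6 / 2.4053 = 34700.29 mm = 34.70 m.

34.70 m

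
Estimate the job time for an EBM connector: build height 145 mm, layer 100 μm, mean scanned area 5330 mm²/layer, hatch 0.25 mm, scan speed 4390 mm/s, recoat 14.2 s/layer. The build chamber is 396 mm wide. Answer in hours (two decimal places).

Layer count = ceil(145 / 0.1) = 1450.
Scan path per layer: 5330 / 0.25 → 21320 mm.
Scan time per layer = 21320 / 4390 = 4.8565 s.
Layer cycle: 4.8565 + 14.2 → 19.0565 s.
Build time = 1450 × 19.0565 = 27631.925 s = 7.68 hours.

7.68 hours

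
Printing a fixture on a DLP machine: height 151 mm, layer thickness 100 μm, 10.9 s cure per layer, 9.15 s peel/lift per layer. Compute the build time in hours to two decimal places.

Layer count = ceil(151 / 0.1) = 1510.
Each layer takes = 10.9 + 9.15 = 20.05 s.
Total = 1510 × 20.05 = 30275.5 s = 8.41 hours.

8.41 hours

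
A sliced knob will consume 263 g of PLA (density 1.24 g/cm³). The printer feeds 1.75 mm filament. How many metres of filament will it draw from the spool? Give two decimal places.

Volume = 263 g / 1.24 g·cm⁻³ = 212.0968 cm³ = 212096.8 mm³.
Filament cross-section = π × (1.75/2)² = 2.4053 mm².
L = V/A = 212096.8/2.4053 = 88178.94 mm → 88.18 m.

88.18 m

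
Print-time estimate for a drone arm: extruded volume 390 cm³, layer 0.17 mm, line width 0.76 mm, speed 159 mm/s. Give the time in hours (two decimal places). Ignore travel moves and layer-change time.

5.27 hours

Line area: 0.17 × 0.76 → 0.1292 mm².
Toolpath length = 390 cm³ / 0.1292 mm² = 390000 / 0.1292 = 3018575.9 mm.
Print-move time = 3018575.9 / 159, so 18984.8 s.
18984.8 s = 5.27 hours.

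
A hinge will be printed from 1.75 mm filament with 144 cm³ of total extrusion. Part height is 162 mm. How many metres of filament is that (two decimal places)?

59.87 m

Cross-section of 1.75 mm filament: π·(1.75/2)² = 2.4053 mm².
L = 144000 mm³ / 2.4053 mm² = 59867.79 mm, i.e. 59.87 m.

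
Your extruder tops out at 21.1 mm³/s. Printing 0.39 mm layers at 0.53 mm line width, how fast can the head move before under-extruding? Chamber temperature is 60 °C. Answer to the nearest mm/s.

Bead cross-section: 0.39 × 0.53 → 0.2067 mm².
Max speed = 21.1 / 0.2067 = 102.08 ≈ 102 mm/s.

102 mm/s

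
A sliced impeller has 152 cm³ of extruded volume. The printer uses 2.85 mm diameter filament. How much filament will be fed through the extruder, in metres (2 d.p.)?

A = π r² = π × 1.425² = 6.3794 mm².
Length = 152 cm³ / 6.3794 mm² = 152000 / 6.3794 = 23826.69 mm = 23.83 m.

23.83 m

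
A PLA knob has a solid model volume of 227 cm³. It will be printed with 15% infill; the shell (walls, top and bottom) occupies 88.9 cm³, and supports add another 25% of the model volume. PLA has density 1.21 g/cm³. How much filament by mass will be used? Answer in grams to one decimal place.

Interior volume = 227 − 88.9, so 138.1 cm³.
Infill deposited = 0.15 × 138.1 = 20.715 cm³.
Support = 0.25 × 227, so 56.75 cm³.
Total printed volume = 88.9 + 20.715 + 56.75, so 166.365 cm³.
Mass = 166.365 × 1.21, so 201.30165 g.

201.3 g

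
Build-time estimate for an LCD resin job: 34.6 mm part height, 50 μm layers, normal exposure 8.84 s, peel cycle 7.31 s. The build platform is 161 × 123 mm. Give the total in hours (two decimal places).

Number of layers: 34.6 / 0.05 → 692 (rounded up).
Cycle time = 8.84 + 7.31, so 16.15 s.
Total = 692 × 16.15 = 11175.8 s = 3.10 hours.

3.10 hours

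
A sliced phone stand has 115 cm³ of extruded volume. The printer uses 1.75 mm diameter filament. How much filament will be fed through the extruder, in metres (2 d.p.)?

47.81 m

Filament cross-section = π × (1.75/2)² = 2.4053 mm².
L = 115000 mm³ / 2.4053 mm² = 47811.08 mm, i.e. 47.81 m.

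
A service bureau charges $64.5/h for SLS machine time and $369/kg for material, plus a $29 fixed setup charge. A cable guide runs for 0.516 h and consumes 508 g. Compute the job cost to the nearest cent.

Machine-time cost = 64.5 × 0.516 = $33.282.
Material cost: 369 × 508/1000 → $187.452.
Total = 33.282 + 187.452 + 29 = 249.734 ≈ $249.73.

$249.73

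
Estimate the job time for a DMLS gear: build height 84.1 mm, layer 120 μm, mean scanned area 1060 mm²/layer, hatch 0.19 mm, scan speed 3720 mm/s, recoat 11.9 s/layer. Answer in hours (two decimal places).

Number of layers: 84.1 / 0.12 → 701 (rounded up).
Scan path per layer = 1060 / 0.19 = 5578.9 mm.
Laser time per layer: 5578.9 / 3720 → 1.4997 s.
Layer cycle: 1.4997 + 11.9 → 13.3997 s.
Build time = 701 × 13.3997 = 9393.1897 s = 2.61 hours.

2.61 hours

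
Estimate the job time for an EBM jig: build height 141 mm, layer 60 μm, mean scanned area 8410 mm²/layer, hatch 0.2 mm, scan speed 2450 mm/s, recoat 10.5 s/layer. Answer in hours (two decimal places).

Layer count = ceil(141 / 0.06) = 2350.
Hatch length per layer = 8410 / 0.2 = 42050 mm.
Per-layer scan time = 42050 / 2450 = 17.1633 s.
Per-layer time = 17.1633 + 10.5, so 27.6633 s.
2350 layers × 27.6633 s/layer = 65008.755 s, i.e. 18.06 hours.

18.06 hours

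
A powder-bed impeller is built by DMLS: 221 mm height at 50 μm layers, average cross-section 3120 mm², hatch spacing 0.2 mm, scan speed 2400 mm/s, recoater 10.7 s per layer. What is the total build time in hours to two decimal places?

Number of layers: 221 / 0.05 → 4420 (rounded up).
Per-layer scan distance = 3120 / 0.2, so 15600 mm.
Laser time per layer = 15600 / 2400 = 6.5 s.
Time per layer = 6.5 + 10.7 = 17.2 s.
Total: 4420 × 17.2 s = 76024 s → 21.12 hours.

21.12 hours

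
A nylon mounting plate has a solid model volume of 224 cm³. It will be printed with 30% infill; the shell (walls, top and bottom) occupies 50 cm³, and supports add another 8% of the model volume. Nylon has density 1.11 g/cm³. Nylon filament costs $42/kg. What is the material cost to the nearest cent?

Infill region = 224 − 50, so 174 cm³.
Deposited infill = 0.30 × 174, so 52.2 cm³.
Support = 0.08 × 224 = 17.92 cm³.
Total extruded = 50 + 52.2 + 17.92, so 120.12 cm³.
Mass = 120.12 × 1.11 = 133.3332 g.
At $42/kg: 133.3332/1000 × 42 = $5.60.

$5.60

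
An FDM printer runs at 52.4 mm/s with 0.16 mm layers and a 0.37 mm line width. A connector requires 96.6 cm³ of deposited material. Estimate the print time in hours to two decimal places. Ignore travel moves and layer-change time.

8.65 hours

Extrusion cross-section = 0.16 × 0.37, so 0.0592 mm².
Path length: 96600 mm³ / 0.0592 mm² → 1631756.8 mm.
Extrusion time: 1631756.8 / 52.4 → 31140.4 s.
That's 31140.4 s → 8.65 hours.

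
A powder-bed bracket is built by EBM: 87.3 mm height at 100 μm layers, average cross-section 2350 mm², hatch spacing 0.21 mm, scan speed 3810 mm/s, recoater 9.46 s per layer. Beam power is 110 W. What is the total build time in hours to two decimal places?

3.01 hours

Layers = ⌈87.3/0.1⌉ = 873.
Hatch length per layer: 2350 / 0.21 → 11190.5 mm.
Beam time per layer: 11190.5 / 3810 → 2.9371 s.
Layer cycle = 2.9371 + 9.46 = 12.3971 s.
Build time = 873 × 12.3971 = 10822.6683 s = 3.01 hours.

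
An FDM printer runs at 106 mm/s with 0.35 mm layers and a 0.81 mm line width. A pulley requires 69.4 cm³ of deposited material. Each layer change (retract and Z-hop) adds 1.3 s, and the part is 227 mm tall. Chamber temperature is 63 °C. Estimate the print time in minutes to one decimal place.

52.6 minutes

Extrusion cross-section: 0.35 × 0.81 → 0.2835 mm².
Path length: 69400 mm³ / 0.2835 mm² → 244797.2 mm.
Extrusion time = 244797.2 / 106 = 2309.4 s.
Layer count = ceil(227 / 0.35) = 649.
Non-print overhead = 649 × 1.3, so 843.7 s.
Total = 2309.4 + 843.7 = 3153.1 s = 52.6 minutes.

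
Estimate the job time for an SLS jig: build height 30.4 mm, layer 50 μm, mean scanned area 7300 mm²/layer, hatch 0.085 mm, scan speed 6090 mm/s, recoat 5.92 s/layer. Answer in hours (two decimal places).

Layers = ⌈30.4/0.05⌉ = 608.
Scan path per layer: 7300 / 0.085 → 85882.4 mm.
Scan time per layer: 85882.4 / 6090 → 14.1022 s.
Layer cycle: 14.1022 + 5.92 → 20.0222 s.
Total: 608 × 20.0222 s = 12173.4976 s → 3.38 hours.

3.38 hours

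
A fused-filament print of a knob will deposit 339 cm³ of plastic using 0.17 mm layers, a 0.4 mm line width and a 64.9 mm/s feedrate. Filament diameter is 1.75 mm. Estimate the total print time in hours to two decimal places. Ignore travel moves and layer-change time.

Extrusion cross-section = 0.17 × 0.4, so 0.068 mm².
Toolpath length = 339 cm³ / 0.068 mm² = 339000 / 0.068 = 4985294.1 mm.
Extrusion time = 4985294.1 / 64.9, so 76815 s.
In the requested units: 76815 s = 21.34 hours.

21.34 hours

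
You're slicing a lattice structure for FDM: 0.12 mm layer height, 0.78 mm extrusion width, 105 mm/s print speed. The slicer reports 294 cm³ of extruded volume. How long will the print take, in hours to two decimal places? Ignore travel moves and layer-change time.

Extrusion cross-section: 0.12 × 0.78 → 0.0936 mm².
Total extruded path = 294000/0.0936 = 3141025.6 mm.
Print-move time: 3141025.6 / 105 → 29914.5 s.
In the requested units: 29914.5 s = 8.31 hours.

8.31 hours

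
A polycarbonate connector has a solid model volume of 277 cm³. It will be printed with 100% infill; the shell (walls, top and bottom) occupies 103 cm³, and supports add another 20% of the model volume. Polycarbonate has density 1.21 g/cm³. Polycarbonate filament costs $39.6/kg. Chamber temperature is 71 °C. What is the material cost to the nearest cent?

$15.93

Infill region: 277 − 103 → 174 cm³.
Infill volume = 1.00 × 174 = 174 cm³.
Support = 0.20 × 277 = 55.4 cm³.
Total printed volume: 103 + 174 + 55.4 → 332.4 cm³.
Mass = 332.4 × 1.21 = 402.204 g.
At $39.6/kg: 402.204/1000 × 39.6 = $15.93.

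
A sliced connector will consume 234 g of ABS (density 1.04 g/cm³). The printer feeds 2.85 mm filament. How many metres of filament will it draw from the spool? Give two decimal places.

Volume = 234 g / 1.04 g·cm⁻³ = 225 cm³ = 225000 mm³.
Filament cross-section = π × (2.85/2)² = 6.3794 mm².
Length = 225000 / 6.3794 = 35269.77 mm = 35.27 m.

35.27 m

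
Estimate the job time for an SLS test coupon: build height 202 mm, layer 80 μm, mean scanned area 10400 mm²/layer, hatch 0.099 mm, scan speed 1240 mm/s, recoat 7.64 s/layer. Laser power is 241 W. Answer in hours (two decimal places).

Layer count = ceil(202 / 0.08) = 2525.
Per-layer scan distance: 10400 / 0.099 → 105050.5 mm.
Laser time per layer: 105050.5 / 1240 → 84.7181 s.
Layer cycle = 84.7181 + 7.64, so 92.3581 s.
Build time = 2525 × 92.3581 = 233204.2025 s = 64.78 hours.

64.78 hours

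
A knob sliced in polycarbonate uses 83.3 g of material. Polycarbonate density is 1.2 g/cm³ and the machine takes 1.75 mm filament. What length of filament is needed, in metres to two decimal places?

28.86 m

Extruded volume: 83.3/1.2 = 69.4167 cm³ (69416.7 mm³).
Filament cross-section = π × (1.75/2)² = 2.4053 mm².
L = V/A = 69416.7/2.4053 = 28859.89 mm → 28.86 m.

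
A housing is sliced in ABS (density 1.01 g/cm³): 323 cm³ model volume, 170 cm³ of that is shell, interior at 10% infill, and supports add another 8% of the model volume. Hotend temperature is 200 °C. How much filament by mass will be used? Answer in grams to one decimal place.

213.3 g

Infill region = 323 − 170 = 153 cm³.
Infill deposited = 0.10 × 153 = 15.3 cm³.
Support: 0.08 × 323 → 25.84 cm³.
Deposited volume: 170 + 15.3 + 25.84 → 211.14 cm³.
Mass = 211.14 × 1.01 = 213.2514 g.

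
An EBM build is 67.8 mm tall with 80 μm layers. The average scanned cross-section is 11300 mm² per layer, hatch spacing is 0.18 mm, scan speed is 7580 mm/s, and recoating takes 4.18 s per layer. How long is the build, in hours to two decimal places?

2.94 hours

Layers = ⌈67.8/0.08⌉ = 848.
Hatch length per layer: 11300 / 0.18 → 62777.8 mm.
Scan time per layer = 62777.8 / 7580, so 8.282 s.
Layer cycle: 8.282 + 4.18 → 12.462 s.
848 layers × 12.462 s/layer = 10567.776 s, i.e. 2.94 hours.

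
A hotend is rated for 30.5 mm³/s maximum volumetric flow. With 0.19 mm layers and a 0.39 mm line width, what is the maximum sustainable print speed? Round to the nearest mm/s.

Bead cross-section = 0.19 × 0.39, so 0.0741 mm².
Max speed = 30.5 / 0.0741 = 411.61 ≈ 412 mm/s.

412 mm/s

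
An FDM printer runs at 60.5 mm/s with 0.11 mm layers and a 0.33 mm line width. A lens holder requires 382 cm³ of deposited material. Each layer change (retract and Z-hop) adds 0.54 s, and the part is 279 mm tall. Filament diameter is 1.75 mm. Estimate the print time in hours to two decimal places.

48.70 hours

Extrusion cross-section: 0.11 × 0.33 → 0.0363 mm².
Total extruded path = 382000/0.0363 = 10523416 mm.
Print-move time = 10523416 / 60.5, so 173940.8 s.
Layer count = ceil(279 / 0.11) = 2537.
Layer-change overhead = 2537 × 0.54, so 1369.98 s.
Altogether 173940.8 + 1369.98 = 175310.78 s, i.e. 48.70 hours.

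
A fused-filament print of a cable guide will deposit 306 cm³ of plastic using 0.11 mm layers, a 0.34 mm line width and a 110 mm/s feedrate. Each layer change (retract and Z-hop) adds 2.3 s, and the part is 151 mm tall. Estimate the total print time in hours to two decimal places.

21.54 hours

Extrusion cross-section: 0.11 × 0.34 → 0.0374 mm².
Total extruded path = 306000/0.0374 = 8181818.2 mm.
Print-move time = 8181818.2 / 110, so 74380.2 s.
Layer count = ceil(151 / 0.11) = 1373.
Layer-change overhead = 1373 × 2.3 = 3157.9 s.
Total = 74380.2 + 3157.9 = 77538.1 s = 21.54 hours.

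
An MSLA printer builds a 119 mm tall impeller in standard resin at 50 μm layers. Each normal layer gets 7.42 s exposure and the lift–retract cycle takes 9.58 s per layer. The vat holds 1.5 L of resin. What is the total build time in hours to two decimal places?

Layer count = ceil(119 / 0.05) = 2380.
Per-layer time: 7.42 + 9.58 → 17 s.
Total = 2380 × 17 = 40460 s = 11.24 hours.

11.24 hours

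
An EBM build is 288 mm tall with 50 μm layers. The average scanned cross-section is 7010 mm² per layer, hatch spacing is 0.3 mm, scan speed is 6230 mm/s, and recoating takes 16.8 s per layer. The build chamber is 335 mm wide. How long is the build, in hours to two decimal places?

32.88 hours

Number of layers: 288 / 0.05 → 5760 (rounded up).
Scan path per layer: 7010 / 0.3 → 23366.7 mm.
Beam time per layer = 23366.7 / 6230, so 3.7507 s.
Layer cycle = 3.7507 + 16.8 = 20.5507 s.
5760 layers × 20.5507 s/layer = 118372.032 s, i.e. 32.88 hours.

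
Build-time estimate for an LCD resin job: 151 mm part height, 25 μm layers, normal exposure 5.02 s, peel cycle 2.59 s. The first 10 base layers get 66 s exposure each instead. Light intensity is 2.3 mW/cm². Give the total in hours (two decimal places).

12.94 hours

Layers = ⌈151/0.025⌉ = 6040.
Burn-in layers = 10 × (66 + 2.59), so 685.9 s.
Remaining layers = 6030 × (5.02 + 2.59), so 45888.3 s.
Sum: 685.9 + 45888.3 = 46574.2 s → 12.94 hours.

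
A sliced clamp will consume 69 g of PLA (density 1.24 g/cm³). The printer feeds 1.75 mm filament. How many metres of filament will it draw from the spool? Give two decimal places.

23.13 m

Extruded volume: 69/1.24 = 55.6452 cm³ (55645.2 mm³).
Filament cross-section = π × (1.75/2)² = 2.4053 mm².
Length = 55645.2 / 2.4053 = 23134.41 mm = 23.13 m.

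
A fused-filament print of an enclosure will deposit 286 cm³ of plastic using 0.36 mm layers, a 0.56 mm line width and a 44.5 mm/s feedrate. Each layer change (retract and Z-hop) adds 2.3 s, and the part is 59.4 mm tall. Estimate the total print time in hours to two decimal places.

Line area = 0.36 × 0.56 = 0.2016 mm².
Path length: 286000 mm³ / 0.2016 mm² → 1418650.8 mm.
Extrusion time = 1418650.8 / 44.5, so 31879.8 s.
Layer count = ceil(59.4 / 0.36) = 165.
Non-print overhead = 165 × 2.3, so 379.5 s.
Altogether 31879.8 + 379.5 = 32259.3 s, i.e. 8.96 hours.

8.96 hours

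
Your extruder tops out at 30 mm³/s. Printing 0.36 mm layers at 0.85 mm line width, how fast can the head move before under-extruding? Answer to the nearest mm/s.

98 mm/s

A: 0.36 × 0.85 → 0.306 mm².
v_max = Q/A = 30/0.306 = 98.04 mm/s → 98 mm/s.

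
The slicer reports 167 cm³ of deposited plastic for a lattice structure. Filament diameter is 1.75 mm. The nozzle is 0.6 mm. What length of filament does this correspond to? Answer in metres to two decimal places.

A = π r² = π × 0.875² = 2.4053 mm².
Length = 167 cm³ / 2.4053 mm² = 167000 / 2.4053 = 69430.01 mm = 69.43 m.

69.43 m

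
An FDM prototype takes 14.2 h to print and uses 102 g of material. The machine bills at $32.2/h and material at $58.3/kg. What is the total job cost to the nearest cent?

$463.19

Time charge = 32.2 × 14.2 = $457.24.
Feedstock cost = 58.3 × 102/1000, so $5.9466.
Total = 457.24 + 5.9466 = 463.1866 ≈ $463.19.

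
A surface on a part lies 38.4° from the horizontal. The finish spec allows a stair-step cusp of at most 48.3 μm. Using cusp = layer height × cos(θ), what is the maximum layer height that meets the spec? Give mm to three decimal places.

0.062 mm

Layer height = cusp / cos(38.4°) = 0.0483 / 0.7837 = 0.062 mm.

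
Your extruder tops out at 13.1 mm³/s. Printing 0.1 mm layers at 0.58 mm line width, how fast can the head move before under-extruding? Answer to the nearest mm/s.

A = 0.1 × 0.58, so 0.058 mm².
Max speed = 13.1 / 0.058 = 225.86 ≈ 226 mm/s.

226 mm/s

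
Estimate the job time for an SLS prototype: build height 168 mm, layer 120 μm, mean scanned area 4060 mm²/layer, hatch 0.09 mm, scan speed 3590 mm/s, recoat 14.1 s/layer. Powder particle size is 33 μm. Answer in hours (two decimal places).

10.37 hours

Number of layers: 168 / 0.12 → 1400 (rounded up).
Per-layer scan distance = 4060 / 0.09, so 45111.1 mm.
Scan time per layer = 45111.1 / 3590, so 12.5658 s.
Per-layer time = 12.5658 + 14.1, so 26.6658 s.
Build time = 1400 × 26.6658 = 37332.12 s = 10.37 hours.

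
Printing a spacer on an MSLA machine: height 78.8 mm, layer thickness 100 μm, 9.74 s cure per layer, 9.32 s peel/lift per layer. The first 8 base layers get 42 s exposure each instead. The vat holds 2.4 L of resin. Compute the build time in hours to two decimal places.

Number of layers: 78.8 / 0.1 → 788 (rounded up).
Bottom layers = 8 × (42 + 9.32) = 410.56 s.
Remaining layers: 780 × (9.74 + 9.32) → 14866.8 s.
Total = 410.56 + 14866.8 = 15277.36 s = 4.24 hours.

4.24 hours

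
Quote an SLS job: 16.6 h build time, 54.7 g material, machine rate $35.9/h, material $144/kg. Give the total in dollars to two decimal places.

$603.82

Machine-time cost = 35.9 × 16.6 = $595.94.
Feedstock cost = 144 × 54.7/1000 = $7.8768.
Total = 595.94 + 7.8768 = 603.8168 ≈ $603.82.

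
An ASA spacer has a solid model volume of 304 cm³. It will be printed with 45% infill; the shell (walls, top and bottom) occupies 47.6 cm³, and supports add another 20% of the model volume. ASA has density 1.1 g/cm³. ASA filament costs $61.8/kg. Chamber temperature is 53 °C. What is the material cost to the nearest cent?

$15.21

Infill region = 304 − 47.6 = 256.4 cm³.
Infill volume = 0.45 × 256.4, so 115.38 cm³.
Support = 0.20 × 304, so 60.8 cm³.
Total printed volume: 47.6 + 115.38 + 60.8 → 223.78 cm³.
Mass: 223.78 × 1.1 → 246.158 g.
At $61.8/kg: 246.158/1000 × 61.8 = $15.21.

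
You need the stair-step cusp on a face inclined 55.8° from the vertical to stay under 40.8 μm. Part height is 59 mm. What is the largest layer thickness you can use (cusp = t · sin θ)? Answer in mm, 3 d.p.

0.049 mm

Layer height = cusp / sin(55.8°) = 0.0408 / 0.8271 = 0.049 mm.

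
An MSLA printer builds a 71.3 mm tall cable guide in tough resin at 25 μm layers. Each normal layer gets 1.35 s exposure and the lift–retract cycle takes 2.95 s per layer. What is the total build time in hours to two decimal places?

3.41 hours

Layers = ⌈71.3/0.025⌉ = 2852.
Cycle time = 1.35 + 2.95, so 4.3 s.
Build time: 2852 × 4.3 s = 12263.6 s, i.e. 3.41 hours.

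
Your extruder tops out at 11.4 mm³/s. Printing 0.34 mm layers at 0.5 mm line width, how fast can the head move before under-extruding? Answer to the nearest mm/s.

A = 0.34 × 0.5, so 0.17 mm².
v_max = Q/A = 11.4/0.17 = 67.06 mm/s → 67 mm/s.

67 mm/s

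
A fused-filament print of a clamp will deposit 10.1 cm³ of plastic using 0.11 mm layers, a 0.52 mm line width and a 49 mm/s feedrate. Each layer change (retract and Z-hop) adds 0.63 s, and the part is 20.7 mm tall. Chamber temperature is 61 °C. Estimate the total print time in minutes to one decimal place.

62.0 minutes

Bead cross-section = 0.11 × 0.52, so 0.0572 mm².
Total extruded path = 10100/0.0572 = 176573.4 mm.
Extrusion time = 176573.4 / 49, so 3603.5 s.
Layer count = ceil(20.7 / 0.11) = 189.
Non-print overhead: 189 × 0.63 → 119.07 s.
Total = 3603.5 + 119.07 = 3722.57 s = 62.0 minutes.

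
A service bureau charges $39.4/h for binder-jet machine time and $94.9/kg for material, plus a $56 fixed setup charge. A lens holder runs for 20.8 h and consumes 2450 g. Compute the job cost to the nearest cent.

Machine cost = 39.4 × 20.8, so $819.52.
Feedstock cost = 94.9 × 2450/1000, so $232.505.
Adding setup: 819.52 + 232.505 + 56 → 1108.025 ≈ $1108.03.

$1108.03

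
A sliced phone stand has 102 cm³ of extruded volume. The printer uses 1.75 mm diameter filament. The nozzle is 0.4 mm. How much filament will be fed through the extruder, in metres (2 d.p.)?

A = π r² = π × 0.875² = 2.4053 mm².
Length = 102 cm³ / 2.4053 mm² = 102000 / 2.4053 = 42406.35 mm = 42.41 m.

42.41 m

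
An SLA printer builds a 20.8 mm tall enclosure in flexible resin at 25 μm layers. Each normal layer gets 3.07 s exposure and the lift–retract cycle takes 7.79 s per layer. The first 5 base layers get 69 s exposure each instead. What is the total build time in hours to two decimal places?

Layers = ⌈20.8/0.025⌉ = 832.
Burn-in layers: 5 × (69 + 7.79) → 383.95 s.
Regular layers = 827 × (3.07 + 7.79) = 8981.22 s.
Total = 383.95 + 8981.22 = 9365.17 s = 2.60 hours.

2.60 hours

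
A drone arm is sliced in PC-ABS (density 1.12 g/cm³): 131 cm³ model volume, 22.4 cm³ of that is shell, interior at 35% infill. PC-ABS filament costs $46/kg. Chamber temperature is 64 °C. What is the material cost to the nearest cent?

Volume inside the shell = 131 − 22.4, so 108.6 cm³.
Infill volume = 0.35 × 108.6, so 38.01 cm³.
Deposited volume: 22.4 + 38.01 → 60.41 cm³.
Mass = 60.41 × 1.12, so 67.6592 g.
At $46/kg: 67.6592/1000 × 46 = $3.11.

$3.11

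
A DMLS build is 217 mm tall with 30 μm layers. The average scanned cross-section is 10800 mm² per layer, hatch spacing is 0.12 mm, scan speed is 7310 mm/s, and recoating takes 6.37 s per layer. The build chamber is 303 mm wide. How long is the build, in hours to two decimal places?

Number of layers: 217 / 0.03 → 7234 (rounded up).
Per-layer scan distance: 10800 / 0.12 → 90000 mm.
Laser time per layer = 90000 / 7310 = 12.3119 s.
Time per layer = 12.3119 + 6.37 = 18.6819 s.
Total: 7234 × 18.6819 s = 135144.8646 s → 37.54 hours.

37.54 hours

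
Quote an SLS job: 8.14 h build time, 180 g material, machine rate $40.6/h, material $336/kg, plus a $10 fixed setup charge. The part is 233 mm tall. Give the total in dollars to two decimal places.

$400.96

Machine cost = 40.6 × 8.14 = $330.484.
Material charge = 336 × 180/1000 = $60.48.
Total = 330.484 + 60.48 + 10 = 400.964 ≈ $400.96.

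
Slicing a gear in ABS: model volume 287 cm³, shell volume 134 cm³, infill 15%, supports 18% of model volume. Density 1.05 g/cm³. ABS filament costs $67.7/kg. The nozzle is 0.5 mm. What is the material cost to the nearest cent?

Volume inside the shell = 287 − 134 = 153 cm³.
Infill volume: 0.15 × 153 → 22.95 cm³.
Support = 0.18 × 287, so 51.66 cm³.
Deposited volume: 134 + 22.95 + 51.66 → 208.61 cm³.
Mass = 208.61 × 1.05, so 219.0405 g.
At $67.7/kg: 219.0405/1000 × 67.7 = $14.83.

$14.83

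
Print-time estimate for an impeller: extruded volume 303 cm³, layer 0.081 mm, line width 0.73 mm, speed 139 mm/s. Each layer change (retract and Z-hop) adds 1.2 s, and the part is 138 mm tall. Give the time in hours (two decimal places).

Extrusion cross-section: 0.081 × 0.73 → 0.05913 mm².
Toolpath length = 303 cm³ / 0.05913 mm² = 303000 / 0.05913 = 5124302.4 mm.
Time extruding: 5124302.4 / 139 → 36865.5 s.
Layer count = ceil(138 / 0.081) = 1704.
Z-hop total: 1704 × 1.2 → 2044.8 s.
Altogether 36865.5 + 2044.8 = 38910.3 s, i.e. 10.81 hours.

10.81 hours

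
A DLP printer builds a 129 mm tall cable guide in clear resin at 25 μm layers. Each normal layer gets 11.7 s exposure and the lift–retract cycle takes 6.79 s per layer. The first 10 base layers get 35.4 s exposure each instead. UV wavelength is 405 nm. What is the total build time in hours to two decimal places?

Layers = ⌈129/0.025⌉ = 5160.
Bottom layers = 10 × (35.4 + 6.79), so 421.9 s.
Normal layers = 5150 × (11.7 + 6.79) = 95223.5 s.
Sum: 421.9 + 95223.5 = 95645.4 s → 26.57 hours.

26.57 hours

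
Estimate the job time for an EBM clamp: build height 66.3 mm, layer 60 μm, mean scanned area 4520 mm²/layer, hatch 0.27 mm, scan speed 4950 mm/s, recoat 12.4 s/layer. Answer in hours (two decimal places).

Layer count = ceil(66.3 / 0.06) = 1105.
Hatch length per layer = 4520 / 0.27 = 16740.7 mm.
Beam time per layer = 16740.7 / 4950, so 3.382 s.
Per-layer time: 3.382 + 12.4 → 15.782 s.
Build time = 1105 × 15.782 = 17439.11 s = 4.84 hours.

4.84 hours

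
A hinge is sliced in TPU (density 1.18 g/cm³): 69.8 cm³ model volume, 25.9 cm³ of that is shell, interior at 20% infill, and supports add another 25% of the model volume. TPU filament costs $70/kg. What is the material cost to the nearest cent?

Infill region: 69.8 − 25.9 → 43.9 cm³.
Infill deposited = 0.20 × 43.9 = 8.78 cm³.
Support = 0.25 × 69.8 = 17.45 cm³.
Deposited volume = 25.9 + 8.78 + 17.45, so 52.13 cm³.
Mass: 52.13 × 1.18 → 61.5134 g.
At $70/kg: 61.5134/1000 × 70 = $4.31.

$4.31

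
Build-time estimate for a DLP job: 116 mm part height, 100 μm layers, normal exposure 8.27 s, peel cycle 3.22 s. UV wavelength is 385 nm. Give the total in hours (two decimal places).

Number of layers: 116 / 0.1 → 1160 (rounded up).
Each layer takes: 8.27 + 3.22 → 11.49 s.
Total = 1160 × 11.49 = 13328.4 s = 3.70 hours.

3.70 hours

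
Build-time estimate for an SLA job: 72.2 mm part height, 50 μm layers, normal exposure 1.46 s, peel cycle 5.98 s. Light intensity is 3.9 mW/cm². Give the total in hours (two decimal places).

Number of layers: 72.2 / 0.05 → 1444 (rounded up).
Per-layer time: 1.46 + 5.98 → 7.44 s.
Build time: 1444 × 7.44 s = 10743.36 s, i.e. 2.98 hours.

2.98 hours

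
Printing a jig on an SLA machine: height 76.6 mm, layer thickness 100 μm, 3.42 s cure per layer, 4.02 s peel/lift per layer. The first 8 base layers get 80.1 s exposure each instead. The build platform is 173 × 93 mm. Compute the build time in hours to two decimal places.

Layer count = ceil(76.6 / 0.1) = 766.
Bottom layers = 8 × (80.1 + 4.02), so 672.96 s.
Normal layers: 758 × (3.42 + 4.02) → 5639.52 s.
Total = 672.96 + 5639.52 = 6312.48 s = 1.75 hours.

1.75 hours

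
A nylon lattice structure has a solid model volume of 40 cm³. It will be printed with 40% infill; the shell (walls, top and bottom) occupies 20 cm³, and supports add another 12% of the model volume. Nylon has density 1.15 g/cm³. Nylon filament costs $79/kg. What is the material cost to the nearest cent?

$2.98

Infill region = 40 − 20 = 20 cm³.
Infill deposited = 0.40 × 20, so 8 cm³.
Support = 0.12 × 40 = 4.8 cm³.
Deposited volume = 20 + 8 + 4.8, so 32.8 cm³.
Mass: 32.8 × 1.15 → 37.72 g.
At $79/kg: 37.72/1000 × 79 = $2.98.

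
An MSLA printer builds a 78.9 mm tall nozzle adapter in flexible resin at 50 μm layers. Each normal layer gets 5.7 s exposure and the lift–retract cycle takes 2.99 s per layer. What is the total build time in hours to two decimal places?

Number of layers: 78.9 / 0.05 → 1578 (rounded up).
Cycle time = 5.7 + 2.99 = 8.69 s.
Total = 1578 × 8.69 = 13712.82 s = 3.81 hours.

3.81 hours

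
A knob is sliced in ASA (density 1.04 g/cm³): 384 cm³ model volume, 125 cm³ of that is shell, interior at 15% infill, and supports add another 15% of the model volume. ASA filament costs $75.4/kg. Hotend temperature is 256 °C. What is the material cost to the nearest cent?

Interior volume = 384 − 125, so 259 cm³.
Deposited infill: 0.15 × 259 → 38.85 cm³.
Support = 0.15 × 384 = 57.6 cm³.
Total extruded = 125 + 38.85 + 57.6 = 221.45 cm³.
Mass = 221.45 × 1.04, so 230.308 g.
Cost = 230.308 g / 1000 × $75.4/kg = $17.37.

$17.37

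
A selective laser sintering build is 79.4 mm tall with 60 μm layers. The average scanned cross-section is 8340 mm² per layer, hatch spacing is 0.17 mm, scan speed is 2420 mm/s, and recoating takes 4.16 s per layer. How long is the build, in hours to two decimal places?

8.99 hours

Number of layers: 79.4 / 0.06 → 1324 (rounded up).
Scan path per layer = 8340 / 0.17, so 49058.8 mm.
Scan time per layer: 49058.8 / 2420 → 20.2722 s.
Per-layer time = 20.2722 + 4.16 = 24.4322 s.
1324 layers × 24.4322 s/layer = 32348.2328 s, i.e. 8.99 hours.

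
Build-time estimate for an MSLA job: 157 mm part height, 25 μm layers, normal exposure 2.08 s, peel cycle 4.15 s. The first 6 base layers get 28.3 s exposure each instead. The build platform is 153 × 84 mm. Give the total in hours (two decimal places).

10.91 hours

Layer count = ceil(157 / 0.025) = 6280.
Burn-in layers = 6 × (28.3 + 4.15), so 194.7 s.
Remaining layers = 6274 × (2.08 + 4.15), so 39087.02 s.
Total = 194.7 + 39087.02 = 39281.72 s = 10.91 hours.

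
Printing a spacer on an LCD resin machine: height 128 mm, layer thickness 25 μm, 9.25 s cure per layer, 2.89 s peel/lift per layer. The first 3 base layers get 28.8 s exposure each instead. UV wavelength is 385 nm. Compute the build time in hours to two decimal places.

17.28 hours

Layer count = ceil(128 / 0.025) = 5120.
Burn-in layers = 3 × (28.8 + 2.89) = 95.07 s.
Normal layers = 5117 × (9.25 + 2.89), so 62120.38 s.
Sum: 95.07 + 62120.38 = 62215.45 s → 17.28 hours.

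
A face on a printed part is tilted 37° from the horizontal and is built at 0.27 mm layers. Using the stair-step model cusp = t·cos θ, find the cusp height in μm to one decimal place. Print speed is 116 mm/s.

215.6 μm

h_c = t·cos θ = 0.27 × 0.7986 = 0.215622 mm (215.6 μm).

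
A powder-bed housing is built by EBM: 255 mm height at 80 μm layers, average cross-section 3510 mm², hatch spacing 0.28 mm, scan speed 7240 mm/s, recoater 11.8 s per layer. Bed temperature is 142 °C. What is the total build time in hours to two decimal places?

Layer count = ceil(255 / 0.08) = 3188.
Scan path per layer = 3510 / 0.28 = 12535.7 mm.
Scan time per layer = 12535.7 / 7240, so 1.7315 s.
Layer cycle = 1.7315 + 11.8, so 13.5315 s.
Build time = 3188 × 13.5315 = 43138.422 s = 11.98 hours.

11.98 hours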